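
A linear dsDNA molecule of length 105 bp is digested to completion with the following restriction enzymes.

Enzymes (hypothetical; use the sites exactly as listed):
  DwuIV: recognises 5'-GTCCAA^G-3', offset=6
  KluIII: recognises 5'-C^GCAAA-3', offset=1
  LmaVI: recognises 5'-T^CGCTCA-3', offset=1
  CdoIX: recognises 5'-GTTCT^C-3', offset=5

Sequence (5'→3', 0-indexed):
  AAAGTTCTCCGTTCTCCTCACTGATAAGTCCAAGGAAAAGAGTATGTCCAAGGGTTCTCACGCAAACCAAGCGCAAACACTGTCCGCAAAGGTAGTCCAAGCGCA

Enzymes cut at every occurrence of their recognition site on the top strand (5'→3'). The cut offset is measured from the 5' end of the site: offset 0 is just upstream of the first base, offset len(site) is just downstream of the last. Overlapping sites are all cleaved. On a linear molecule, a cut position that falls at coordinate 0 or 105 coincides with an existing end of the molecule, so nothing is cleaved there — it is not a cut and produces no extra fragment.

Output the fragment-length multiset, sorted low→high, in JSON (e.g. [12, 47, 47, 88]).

Per-enzyme occurrences:
  DwuIV GTCCAAG/6: at [27, 45, 94] ⇒ [33, 51, 100]
  KluIII CGCAAA/1: at [60, 71, 84] ⇒ [61, 72, 85]
  LmaVI (TCGCTCA, off=1): no sites
  CdoIX GTTCTC/5: at [3, 10, 53] ⇒ [8, 15, 58]

Pooled cuts: [8, 15, 33, 51, 58, 61, 72, 85, 100]

Fragment lengths:
  [0,8): 8 bp
  [8,15): 7 bp
  [15,33): 18 bp
  [33,51): 18 bp
  [51,58): 7 bp
  [58,61): 3 bp
  [61,72): 11 bp
  [72,85): 13 bp
  [85,100): 15 bp
  [100,105): 5 bp

[3,5,7,7,8,11,13,15,18,18]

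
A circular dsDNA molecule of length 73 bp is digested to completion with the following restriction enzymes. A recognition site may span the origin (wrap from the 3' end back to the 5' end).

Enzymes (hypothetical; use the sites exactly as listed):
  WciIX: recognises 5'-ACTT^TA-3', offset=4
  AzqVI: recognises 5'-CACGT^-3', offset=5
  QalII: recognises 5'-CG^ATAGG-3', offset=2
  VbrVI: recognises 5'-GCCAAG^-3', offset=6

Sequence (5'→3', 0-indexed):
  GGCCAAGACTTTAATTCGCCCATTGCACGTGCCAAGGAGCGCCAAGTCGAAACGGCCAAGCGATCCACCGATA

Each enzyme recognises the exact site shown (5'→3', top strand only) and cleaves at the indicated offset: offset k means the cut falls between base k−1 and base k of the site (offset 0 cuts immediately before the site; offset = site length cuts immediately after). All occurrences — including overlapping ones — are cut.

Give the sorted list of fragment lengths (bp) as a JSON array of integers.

[4,6,10,10,10,14,19]

Scan for sites:
  WciIX (ACTTTA, off=4): starts [7] → cuts [11]
  AzqVI (CACGT, off=5): starts [25] → cuts [30]
  QalII (CGATAGG, off=2): starts [68] → cuts [70]
  VbrVI (GCCAAG, off=6): starts [1, 30, 40, 54] → cuts [7, 36, 46, 60]

Pooled cuts: [7, 11, 30, 36, 46, 60, 70]

Fragment lengths:
  7→11: 4 bp
  11→30: 19 bp
  30→36: 6 bp
  36→46: 10 bp
  46→60: 14 bp
  60→70: 10 bp
  70→7 (wrap): 73-70+7 = 10 bp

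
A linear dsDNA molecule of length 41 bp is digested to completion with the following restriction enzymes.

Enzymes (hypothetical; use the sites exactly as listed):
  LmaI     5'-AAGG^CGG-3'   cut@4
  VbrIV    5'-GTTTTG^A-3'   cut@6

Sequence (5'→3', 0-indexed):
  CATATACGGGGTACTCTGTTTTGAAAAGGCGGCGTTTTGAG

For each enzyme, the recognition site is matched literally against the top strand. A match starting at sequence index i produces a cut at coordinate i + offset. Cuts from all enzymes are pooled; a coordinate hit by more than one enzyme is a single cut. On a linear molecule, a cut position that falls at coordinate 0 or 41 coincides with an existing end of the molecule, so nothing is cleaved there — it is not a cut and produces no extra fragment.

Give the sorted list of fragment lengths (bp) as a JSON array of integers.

[2,6,10,23]

Site scan:
  LmaI (AAGGCGG, off=4): starts [25] → cuts [29]
  VbrIV (GTTTTGA, off=6): starts [17, 33] → cuts [23, 39]

Pooled cuts: [23, 29, 39]

Fragments:
  [0,23): 23 bp
  [23,29): 6 bp
  [29,39): 10 bp
  [39,41): 2 bp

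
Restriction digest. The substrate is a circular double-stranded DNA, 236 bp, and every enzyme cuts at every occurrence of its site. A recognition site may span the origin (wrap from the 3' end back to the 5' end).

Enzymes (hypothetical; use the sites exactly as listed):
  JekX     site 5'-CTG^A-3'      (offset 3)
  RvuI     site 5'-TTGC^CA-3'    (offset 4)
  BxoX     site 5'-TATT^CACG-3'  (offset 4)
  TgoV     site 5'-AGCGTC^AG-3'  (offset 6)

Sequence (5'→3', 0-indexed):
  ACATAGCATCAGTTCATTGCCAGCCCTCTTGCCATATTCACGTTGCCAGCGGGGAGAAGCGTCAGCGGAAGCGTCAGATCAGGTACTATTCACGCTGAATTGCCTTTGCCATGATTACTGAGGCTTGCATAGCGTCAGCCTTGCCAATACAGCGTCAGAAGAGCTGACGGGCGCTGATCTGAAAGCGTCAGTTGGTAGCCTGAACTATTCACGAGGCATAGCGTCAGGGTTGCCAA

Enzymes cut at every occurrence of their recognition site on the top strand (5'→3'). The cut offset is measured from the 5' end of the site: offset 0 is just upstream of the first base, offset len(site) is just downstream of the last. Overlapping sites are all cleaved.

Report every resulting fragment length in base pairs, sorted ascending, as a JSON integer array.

Per-enzyme occurrences:
  JekX (CTGA, off=3): starts [94, 117, 163, 173, 178, 199] → cuts [97, 120, 166, 176, 181, 202]
  RvuI (TTGCCA, off=4): starts [16, 28, 42, 105, 140, 229] → cuts [20, 32, 46, 109, 144, 233]
  BxoX (TATTCACG, off=4): starts [34, 86, 205] → cuts [38, 90, 209]
  TgoV (AGCGTCAG, off=6): starts [57, 69, 130, 150, 183, 219] → cuts [63, 75, 136, 156, 189, 225]

Pooled cuts: [20, 32, 38, 46, 63, 75, 90, 97, 109, 120, 136, 144, 156, 166, 176, 181, 189, 202, 209, 225, 233]

Fragments:
  20→32: 12 bp
  32→38: 6 bp
  38→46: 8 bp
  46→63: 17 bp
  63→75: 12 bp
  75→90: 15 bp
  90→97: 7 bp
  97→109: 12 bp
  109→120: 11 bp
  120→136: 16 bp
  136→144: 8 bp
  144→156: 12 bp
  156→166: 10 bp
  166→176: 10 bp
  176→181: 5 bp
  181→189: 8 bp
  189→202: 13 bp
  202→209: 7 bp
  209→225: 16 bp
  225→233: 8 bp
  233→20 (wrap): 236-233+20 = 23 bp

[5,6,7,7,8,8,8,8,10,10,11,12,12,12,12,13,15,16,16,17,23]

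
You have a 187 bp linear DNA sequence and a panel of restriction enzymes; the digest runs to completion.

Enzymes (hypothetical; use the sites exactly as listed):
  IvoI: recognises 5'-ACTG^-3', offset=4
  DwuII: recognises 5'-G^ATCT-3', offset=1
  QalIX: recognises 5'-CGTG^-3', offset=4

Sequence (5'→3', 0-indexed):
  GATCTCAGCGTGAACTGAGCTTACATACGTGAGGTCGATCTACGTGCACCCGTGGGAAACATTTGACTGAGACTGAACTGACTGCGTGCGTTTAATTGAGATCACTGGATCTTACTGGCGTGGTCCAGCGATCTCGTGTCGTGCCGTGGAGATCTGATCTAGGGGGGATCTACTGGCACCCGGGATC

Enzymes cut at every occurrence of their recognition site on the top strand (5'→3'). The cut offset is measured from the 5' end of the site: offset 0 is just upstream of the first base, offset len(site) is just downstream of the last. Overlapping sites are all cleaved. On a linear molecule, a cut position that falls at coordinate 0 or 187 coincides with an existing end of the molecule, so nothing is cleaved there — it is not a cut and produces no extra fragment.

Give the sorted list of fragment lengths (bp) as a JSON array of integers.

[1,1,3,4,4,5,5,5,5,5,5,6,6,8,8,8,8,9,9,11,11,12,14,15,19]

Scan for sites:
  IvoI (ACTG, off=4): starts [13, 65, 71, 76, 80, 103, 113, 171] → cuts [17, 69, 75, 80, 84, 107, 117, 175]
  DwuII (GATCT, off=1): starts [0, 36, 107, 129, 150, 155, 166] → cuts [1, 37, 108, 130, 151, 156, 167]
  QalIX (CGTG, off=4): starts [8, 27, 42, 50, 84, 118, 134, 139, 144] → cuts [12, 31, 46, 54, 88, 122, 138, 143, 148]

All cut coordinates (distinct, sorted): [1, 12, 17, 31, 37, 46, 54, 69, 75, 80, 84, 88, 107, 108, 117, 122, 130, 138, 143, 148, 151, 156, 167, 175]

Fragment lengths:
  [0,1): 1 bp
  [1,12): 11 bp
  [12,17): 5 bp
  [17,31): 14 bp
  [31,37): 6 bp
  [37,46): 9 bp
  [46,54): 8 bp
  [54,69): 15 bp
  [69,75): 6 bp
  [75,80): 5 bp
  [80,84): 4 bp
  [84,88): 4 bp
  [88,107): 19 bp
  [107,108): 1 bp
  [108,117): 9 bp
  [117,122): 5 bp
  [122,130): 8 bp
  [130,138): 8 bp
  [138,143): 5 bp
  [143,148): 5 bp
  [148,151): 3 bp
  [151,156): 5 bp
  [156,167): 11 bp
  [167,175): 8 bp
  [175,187): 12 bp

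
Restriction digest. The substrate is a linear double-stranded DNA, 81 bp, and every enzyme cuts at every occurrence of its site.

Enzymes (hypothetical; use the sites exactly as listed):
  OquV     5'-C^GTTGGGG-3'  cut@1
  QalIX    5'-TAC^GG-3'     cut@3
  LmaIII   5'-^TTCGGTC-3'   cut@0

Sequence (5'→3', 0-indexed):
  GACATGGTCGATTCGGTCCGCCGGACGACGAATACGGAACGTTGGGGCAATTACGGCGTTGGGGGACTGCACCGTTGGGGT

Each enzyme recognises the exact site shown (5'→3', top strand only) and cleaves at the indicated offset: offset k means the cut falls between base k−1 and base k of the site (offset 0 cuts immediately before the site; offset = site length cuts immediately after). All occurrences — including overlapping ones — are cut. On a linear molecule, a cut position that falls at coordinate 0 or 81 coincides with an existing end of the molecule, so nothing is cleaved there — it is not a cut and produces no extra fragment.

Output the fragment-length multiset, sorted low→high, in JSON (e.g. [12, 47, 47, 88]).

Scan for sites:
  OquV (CGTTGGGG, off=1): starts [39, 56, 72] → cuts [40, 57, 73]
  QalIX (TACGG, off=3): starts [32, 51] → cuts [35, 54]
  LmaIII (TTCGGTC, off=0): starts [11] → cuts [11]

Pooled cuts: [11, 35, 40, 54, 57, 73]

Fragment lengths:
  [0,11): 11 bp
  [11,35): 24 bp
  [35,40): 5 bp
  [40,54): 14 bp
  [54,57): 3 bp
  [57,73): 16 bp
  [73,81): 8 bp

[3,5,8,11,14,16,24]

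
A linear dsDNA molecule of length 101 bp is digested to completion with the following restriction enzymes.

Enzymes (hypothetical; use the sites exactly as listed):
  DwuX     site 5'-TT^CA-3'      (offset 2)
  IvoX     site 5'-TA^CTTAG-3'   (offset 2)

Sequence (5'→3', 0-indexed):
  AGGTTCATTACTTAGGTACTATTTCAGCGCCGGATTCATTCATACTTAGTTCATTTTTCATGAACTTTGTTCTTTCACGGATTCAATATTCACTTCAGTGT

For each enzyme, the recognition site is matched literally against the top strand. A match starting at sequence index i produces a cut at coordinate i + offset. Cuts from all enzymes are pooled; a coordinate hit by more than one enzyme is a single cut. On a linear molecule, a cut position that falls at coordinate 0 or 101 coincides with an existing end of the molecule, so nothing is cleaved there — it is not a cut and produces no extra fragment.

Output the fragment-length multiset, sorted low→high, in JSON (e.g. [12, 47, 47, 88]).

Site scan:
  DwuX TTCA/2: at [3, 22, 34, 38, 49, 56, 73, 81, 88, 93] ⇒ [5, 24, 36, 40, 51, 58, 75, 83, 90, 95]
  IvoX TACTTAG/2: at [8, 42] ⇒ [10, 44]

All cut coordinates (distinct, sorted): [5, 10, 24, 36, 40, 44, 51, 58, 75, 83, 90, 95]

Fragment lengths:
  [0,5): 5 bp
  [5,10): 5 bp
  [10,24): 14 bp
  [24,36): 12 bp
  [36,40): 4 bp
  [40,44): 4 bp
  [44,51): 7 bp
  [51,58): 7 bp
  [58,75): 17 bp
  [75,83): 8 bp
  [83,90): 7 bp
  [90,95): 5 bp
  [95,101): 6 bp

[4,4,5,5,5,6,7,7,7,8,12,14,17]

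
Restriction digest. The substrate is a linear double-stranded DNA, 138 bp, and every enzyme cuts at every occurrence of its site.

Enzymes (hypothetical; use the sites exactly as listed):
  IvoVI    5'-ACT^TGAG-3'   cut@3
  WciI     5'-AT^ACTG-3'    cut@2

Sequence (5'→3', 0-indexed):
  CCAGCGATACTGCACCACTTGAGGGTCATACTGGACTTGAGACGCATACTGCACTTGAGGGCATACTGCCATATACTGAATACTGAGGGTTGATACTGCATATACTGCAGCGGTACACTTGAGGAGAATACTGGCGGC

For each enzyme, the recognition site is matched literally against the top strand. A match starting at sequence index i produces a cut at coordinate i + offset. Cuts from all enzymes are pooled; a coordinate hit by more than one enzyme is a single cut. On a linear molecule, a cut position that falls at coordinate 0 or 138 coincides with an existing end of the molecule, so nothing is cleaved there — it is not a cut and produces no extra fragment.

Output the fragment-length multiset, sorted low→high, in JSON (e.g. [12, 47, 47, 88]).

[7,8,8,8,9,9,9,10,10,10,10,11,13,16]

Per-enzyme occurrences:
  IvoVI ACTTGAG/3: at [16, 34, 52, 116] ⇒ [19, 37, 55, 119]
  WciI ATACTG/2: at [6, 27, 45, 62, 72, 79, 92, 101, 127] ⇒ [8, 29, 47, 64, 74, 81, 94, 103, 129]

Pooled cuts: [8, 19, 29, 37, 47, 55, 64, 74, 81, 94, 103, 119, 129]

Fragments:
  [0,8): 8 bp
  [8,19): 11 bp
  [19,29): 10 bp
  [29,37): 8 bp
  [37,47): 10 bp
  [47,55): 8 bp
  [55,64): 9 bp
  [64,74): 10 bp
  [74,81): 7 bp
  [81,94): 13 bp
  [94,103): 9 bp
  [103,119): 16 bp
  [119,129): 10 bp
  [129,138): 9 bp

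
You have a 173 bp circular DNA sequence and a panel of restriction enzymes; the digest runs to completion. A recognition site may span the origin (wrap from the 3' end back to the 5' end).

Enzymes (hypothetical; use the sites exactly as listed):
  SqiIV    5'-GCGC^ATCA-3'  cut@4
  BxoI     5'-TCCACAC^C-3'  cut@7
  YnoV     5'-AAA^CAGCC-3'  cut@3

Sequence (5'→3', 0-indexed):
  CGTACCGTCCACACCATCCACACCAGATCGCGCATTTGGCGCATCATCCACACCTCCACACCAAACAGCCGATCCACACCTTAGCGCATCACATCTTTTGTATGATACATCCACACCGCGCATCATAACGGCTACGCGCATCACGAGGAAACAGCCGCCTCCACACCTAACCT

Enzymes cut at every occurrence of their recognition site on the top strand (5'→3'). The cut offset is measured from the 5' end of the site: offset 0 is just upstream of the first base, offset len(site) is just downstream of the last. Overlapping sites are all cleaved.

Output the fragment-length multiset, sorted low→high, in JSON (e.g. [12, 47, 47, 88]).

[4,5,8,8,9,11,12,14,15,18,19,21,29]

Scan for sites:
  SqiIV GCGCATCA/4: at [38, 83, 117, 135] ⇒ [42, 87, 121, 139]
  BxoI TCCACACC/7: at [7, 16, 46, 54, 72, 109, 159] ⇒ [14, 23, 53, 61, 79, 116, 166]
  YnoV AAACAGCC/3: at [62, 148] ⇒ [65, 151]

All cut coordinates (distinct, sorted): [14, 23, 42, 53, 61, 65, 79, 87, 116, 121, 139, 151, 166]

Fragments:
  14→23: 9 bp
  23→42: 19 bp
  42→53: 11 bp
  53→61: 8 bp
  61→65: 4 bp
  65→79: 14 bp
  79→87: 8 bp
  87→116: 29 bp
  116→121: 5 bp
  121→139: 18 bp
  139→151: 12 bp
  151→166: 15 bp
  166→14 (wrap): 173-166+14 = 21 bp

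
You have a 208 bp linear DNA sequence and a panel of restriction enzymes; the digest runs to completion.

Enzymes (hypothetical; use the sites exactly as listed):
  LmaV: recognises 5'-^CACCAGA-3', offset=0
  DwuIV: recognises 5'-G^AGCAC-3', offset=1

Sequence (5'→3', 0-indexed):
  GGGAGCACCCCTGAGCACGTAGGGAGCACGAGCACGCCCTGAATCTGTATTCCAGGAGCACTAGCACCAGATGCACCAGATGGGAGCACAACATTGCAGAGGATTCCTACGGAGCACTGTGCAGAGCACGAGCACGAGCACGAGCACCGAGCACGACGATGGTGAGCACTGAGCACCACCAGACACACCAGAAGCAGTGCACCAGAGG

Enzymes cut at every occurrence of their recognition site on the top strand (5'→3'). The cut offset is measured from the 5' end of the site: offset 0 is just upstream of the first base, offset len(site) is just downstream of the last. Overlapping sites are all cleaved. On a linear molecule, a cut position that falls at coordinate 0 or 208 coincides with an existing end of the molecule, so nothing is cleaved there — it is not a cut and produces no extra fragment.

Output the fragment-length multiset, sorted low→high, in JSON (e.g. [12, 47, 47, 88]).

[3,5,6,6,6,6,7,7,8,9,9,9,10,11,11,12,14,15,26,28]

Scan for sites:
  LmaV CACCAGA/0: at [64, 73, 176, 185, 199] ⇒ [64, 73, 176, 185, 199]
  DwuIV GAGCAC/1: at [2, 12, 23, 29, 55, 83, 111, 123, 129, 135, 141, 148, 163, 170] ⇒ [3, 13, 24, 30, 56, 84, 112, 124, 130, 136, 142, 149, 164, 171]

Pooled cuts: [3, 13, 24, 30, 56, 64, 73, 84, 112, 124, 130, 136, 142, 149, 164, 171, 176, 185, 199]

Fragments:
  [0,3): 3 bp
  [3,13): 10 bp
  [13,24): 11 bp
  [24,30): 6 bp
  [30,56): 26 bp
  [56,64): 8 bp
  [64,73): 9 bp
  [73,84): 11 bp
  [84,112): 28 bp
  [112,124): 12 bp
  [124,130): 6 bp
  [130,136): 6 bp
  [136,142): 6 bp
  [142,149): 7 bp
  [149,164): 15 bp
  [164,171): 7 bp
  [171,176): 5 bp
  [176,185): 9 bp
  [185,199): 14 bp
  [199,208): 9 bp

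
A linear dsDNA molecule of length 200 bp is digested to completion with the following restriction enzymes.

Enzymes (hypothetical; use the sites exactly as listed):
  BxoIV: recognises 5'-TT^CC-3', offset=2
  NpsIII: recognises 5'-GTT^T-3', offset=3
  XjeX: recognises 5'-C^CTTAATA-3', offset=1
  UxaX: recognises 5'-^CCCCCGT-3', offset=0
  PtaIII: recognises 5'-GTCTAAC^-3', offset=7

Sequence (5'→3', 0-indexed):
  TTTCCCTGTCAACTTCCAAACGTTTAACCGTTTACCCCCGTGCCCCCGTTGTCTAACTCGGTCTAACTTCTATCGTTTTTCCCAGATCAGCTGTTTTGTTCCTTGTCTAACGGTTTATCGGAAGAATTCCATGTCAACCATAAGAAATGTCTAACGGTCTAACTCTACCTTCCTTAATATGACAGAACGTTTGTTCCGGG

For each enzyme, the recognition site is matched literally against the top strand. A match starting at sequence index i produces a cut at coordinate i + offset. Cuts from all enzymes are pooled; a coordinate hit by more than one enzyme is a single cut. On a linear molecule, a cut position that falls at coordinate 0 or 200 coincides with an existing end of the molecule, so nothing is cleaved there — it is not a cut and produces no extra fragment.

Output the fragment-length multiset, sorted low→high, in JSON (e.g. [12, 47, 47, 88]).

Per-enzyme occurrences:
  BxoIV TTCC/2: at [1, 13, 78, 98, 126, 169, 193] ⇒ [3, 15, 80, 100, 128, 171, 195]
  NpsIII GTTT/3: at [21, 29, 74, 92, 112, 188] ⇒ [24, 32, 77, 95, 115, 191]
  XjeX CCTTAATA/1: at [171] ⇒ [172]
  UxaX CCCCCGT/0: at [34, 42] ⇒ [34, 42]
  PtaIII GTCTAAC/7: at [50, 60, 104, 148, 156] ⇒ [57, 67, 111, 155, 163]

All cut coordinates (distinct, sorted): [3, 15, 24, 32, 34, 42, 57, 67, 77, 80, 95, 100, 111, 115, 128, 155, 163, 171, 172, 191, 195]

Fragment lengths:
  [0,3): 3 bp
  [3,15): 12 bp
  [15,24): 9 bp
  [24,32): 8 bp
  [32,34): 2 bp
  [34,42): 8 bp
  [42,57): 15 bp
  [57,67): 10 bp
  [67,77): 10 bp
  [77,80): 3 bp
  [80,95): 15 bp
  [95,100): 5 bp
  [100,111): 11 bp
  [111,115): 4 bp
  [115,128): 13 bp
  [128,155): 27 bp
  [155,163): 8 bp
  [163,171): 8 bp
  [171,172): 1 bp
  [172,191): 19 bp
  [191,195): 4 bp
  [195,200): 5 bp

[1,2,3,3,4,4,5,5,8,8,8,8,9,10,10,11,12,13,15,15,19,27]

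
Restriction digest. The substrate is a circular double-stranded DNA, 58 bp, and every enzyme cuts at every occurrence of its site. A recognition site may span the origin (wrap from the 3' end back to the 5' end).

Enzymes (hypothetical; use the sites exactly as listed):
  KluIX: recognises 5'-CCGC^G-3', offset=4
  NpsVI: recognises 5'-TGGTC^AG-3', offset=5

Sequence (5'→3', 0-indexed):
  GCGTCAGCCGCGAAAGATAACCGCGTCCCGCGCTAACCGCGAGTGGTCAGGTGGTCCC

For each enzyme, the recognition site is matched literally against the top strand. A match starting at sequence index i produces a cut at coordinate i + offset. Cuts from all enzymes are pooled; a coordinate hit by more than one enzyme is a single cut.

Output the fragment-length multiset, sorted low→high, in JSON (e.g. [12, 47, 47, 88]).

[7,8,9,9,12,13]

Site scan:
  KluIX CCGCG/4: at [7, 20, 27, 36, 56] ⇒ [2, 11, 24, 31, 40]
  NpsVI TGGTCAG/5: at [43] ⇒ [48]

Pooled cuts: [2, 11, 24, 31, 40, 48]

Fragments:
  2→11: 9 bp
  11→24: 13 bp
  24→31: 7 bp
  31→40: 9 bp
  40→48: 8 bp
  48→2 (wrap): 58-48+2 = 12 bp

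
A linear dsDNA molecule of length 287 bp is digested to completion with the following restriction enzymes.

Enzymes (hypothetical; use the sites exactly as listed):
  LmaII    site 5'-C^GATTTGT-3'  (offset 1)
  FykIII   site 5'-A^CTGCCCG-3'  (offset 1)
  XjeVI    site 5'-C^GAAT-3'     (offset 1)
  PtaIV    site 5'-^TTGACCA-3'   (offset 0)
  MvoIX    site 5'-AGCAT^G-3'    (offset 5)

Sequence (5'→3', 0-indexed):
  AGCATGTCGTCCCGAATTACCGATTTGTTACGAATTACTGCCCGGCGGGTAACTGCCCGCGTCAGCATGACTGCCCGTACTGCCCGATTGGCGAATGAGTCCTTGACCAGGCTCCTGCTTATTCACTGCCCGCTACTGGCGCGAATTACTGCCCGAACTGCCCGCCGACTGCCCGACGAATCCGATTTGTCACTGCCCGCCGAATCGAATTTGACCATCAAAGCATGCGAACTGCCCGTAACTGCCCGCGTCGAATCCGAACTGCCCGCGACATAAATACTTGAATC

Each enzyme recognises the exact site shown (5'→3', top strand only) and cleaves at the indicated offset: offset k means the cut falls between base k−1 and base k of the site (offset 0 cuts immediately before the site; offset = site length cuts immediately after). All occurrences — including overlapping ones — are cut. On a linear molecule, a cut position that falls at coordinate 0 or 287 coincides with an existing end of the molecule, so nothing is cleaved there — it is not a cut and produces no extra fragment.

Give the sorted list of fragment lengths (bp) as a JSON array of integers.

Site scan:
  LmaII CGATTTGT/1: at [20, 182] ⇒ [21, 183]
  FykIII ACTGCCCG/1: at [36, 51, 69, 78, 124, 147, 156, 167, 191, 230, 240, 260] ⇒ [37, 52, 70, 79, 125, 148, 157, 168, 192, 231, 241, 261]
  XjeVI CGAAT/1: at [12, 30, 91, 141, 176, 200, 205, 251] ⇒ [13, 31, 92, 142, 177, 201, 206, 252]
  PtaIV TTGACCA/0: at [102, 210] ⇒ [102, 210]
  MvoIX AGCATG/5: at [0, 63, 221] ⇒ [5, 68, 226]

All cut coordinates (distinct, sorted): [5, 13, 21, 31, 37, 52, 68, 70, 79, 92, 102, 125, 142, 148, 157, 168, 177, 183, 192, 201, 206, 210, 226, 231, 241, 252, 261]

Fragments:
  [0,5): 5 bp
  [5,13): 8 bp
  [13,21): 8 bp
  [21,31): 10 bp
  [31,37): 6 bp
  [37,52): 15 bp
  [52,68): 16 bp
  [68,70): 2 bp
  [70,79): 9 bp
  [79,92): 13 bp
  [92,102): 10 bp
  [102,125): 23 bp
  [125,142): 17 bp
  [142,148): 6 bp
  [148,157): 9 bp
  [157,168): 11 bp
  [168,177): 9 bp
  [177,183): 6 bp
  [183,192): 9 bp
  [192,201): 9 bp
  [201,206): 5 bp
  [206,210): 4 bp
  [210,226): 16 bp
  [226,231): 5 bp
  [231,241): 10 bp
  [241,252): 11 bp
  [252,261): 9 bp
  [261,287): 26 bp

[2,4,5,5,5,6,6,6,8,8,9,9,9,9,9,9,10,10,10,11,11,13,15,16,16,17,23,26]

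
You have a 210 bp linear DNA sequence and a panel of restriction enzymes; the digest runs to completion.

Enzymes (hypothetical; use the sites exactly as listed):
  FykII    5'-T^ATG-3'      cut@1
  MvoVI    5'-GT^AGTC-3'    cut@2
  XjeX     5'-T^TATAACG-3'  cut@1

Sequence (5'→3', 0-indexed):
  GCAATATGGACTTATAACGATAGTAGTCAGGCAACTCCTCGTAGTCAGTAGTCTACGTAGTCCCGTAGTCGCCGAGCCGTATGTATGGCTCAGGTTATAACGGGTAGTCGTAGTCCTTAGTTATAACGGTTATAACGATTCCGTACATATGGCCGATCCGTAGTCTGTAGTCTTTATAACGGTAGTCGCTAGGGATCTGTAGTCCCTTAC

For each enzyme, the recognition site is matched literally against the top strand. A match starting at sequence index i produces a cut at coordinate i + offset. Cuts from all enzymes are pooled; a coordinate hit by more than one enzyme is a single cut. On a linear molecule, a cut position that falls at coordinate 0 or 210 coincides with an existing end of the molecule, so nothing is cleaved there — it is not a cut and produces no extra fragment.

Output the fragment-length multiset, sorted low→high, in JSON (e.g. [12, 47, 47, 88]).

Scan for sites:
  FykII TATG/1: at [4, 79, 83, 147] ⇒ [5, 80, 84, 148]
  MvoVI GTAGTC/2: at [22, 40, 47, 56, 64, 103, 109, 159, 166, 181, 198] ⇒ [24, 42, 49, 58, 66, 105, 111, 161, 168, 183, 200]
  XjeX TTATAACG/1: at [11, 94, 120, 129, 173] ⇒ [12, 95, 121, 130, 174]

Pooled cuts: [5, 12, 24, 42, 49, 58, 66, 80, 84, 95, 105, 111, 121, 130, 148, 161, 168, 174, 183, 200]

Fragments:
  [0,5): 5 bp
  [5,12): 7 bp
  [12,24): 12 bp
  [24,42): 18 bp
  [42,49): 7 bp
  [49,58): 9 bp
  [58,66): 8 bp
  [66,80): 14 bp
  [80,84): 4 bp
  [84,95): 11 bp
  [95,105): 10 bp
  [105,111): 6 bp
  [111,121): 10 bp
  [121,130): 9 bp
  [130,148): 18 bp
  [148,161): 13 bp
  [161,168): 7 bp
  [168,174): 6 bp
  [174,183): 9 bp
  [183,200): 17 bp
  [200,210): 10 bp

[4,5,6,6,7,7,7,8,9,9,9,10,10,10,11,12,13,14,17,18,18]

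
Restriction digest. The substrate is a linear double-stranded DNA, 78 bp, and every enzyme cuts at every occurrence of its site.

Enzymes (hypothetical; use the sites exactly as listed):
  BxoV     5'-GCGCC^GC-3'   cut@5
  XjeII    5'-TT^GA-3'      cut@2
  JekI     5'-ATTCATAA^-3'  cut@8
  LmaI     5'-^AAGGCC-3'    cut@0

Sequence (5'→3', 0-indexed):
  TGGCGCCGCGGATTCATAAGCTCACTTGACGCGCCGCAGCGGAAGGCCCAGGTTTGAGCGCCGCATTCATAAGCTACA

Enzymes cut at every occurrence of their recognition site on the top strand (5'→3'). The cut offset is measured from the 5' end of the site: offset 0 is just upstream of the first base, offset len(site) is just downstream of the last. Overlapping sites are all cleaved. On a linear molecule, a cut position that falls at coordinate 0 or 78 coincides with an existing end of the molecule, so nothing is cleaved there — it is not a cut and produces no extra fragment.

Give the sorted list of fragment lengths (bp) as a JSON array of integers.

[6,7,7,7,8,8,10,12,13]

Site scan:
  BxoV (GCGCCGC, off=5): starts [2, 30, 57] → cuts [7, 35, 62]
  XjeII (TTGA, off=2): starts [25, 53] → cuts [27, 55]
  JekI (ATTCATAA, off=8): starts [11, 64] → cuts [19, 72]
  LmaI (AAGGCC, off=0): starts [42] → cuts [42]

All cut coordinates (distinct, sorted): [7, 19, 27, 35, 42, 55, 62, 72]

Fragments:
  [0,7): 7 bp
  [7,19): 12 bp
  [19,27): 8 bp
  [27,35): 8 bp
  [35,42): 7 bp
  [42,55): 13 bp
  [55,62): 7 bp
  [62,72): 10 bp
  [72,78): 6 bp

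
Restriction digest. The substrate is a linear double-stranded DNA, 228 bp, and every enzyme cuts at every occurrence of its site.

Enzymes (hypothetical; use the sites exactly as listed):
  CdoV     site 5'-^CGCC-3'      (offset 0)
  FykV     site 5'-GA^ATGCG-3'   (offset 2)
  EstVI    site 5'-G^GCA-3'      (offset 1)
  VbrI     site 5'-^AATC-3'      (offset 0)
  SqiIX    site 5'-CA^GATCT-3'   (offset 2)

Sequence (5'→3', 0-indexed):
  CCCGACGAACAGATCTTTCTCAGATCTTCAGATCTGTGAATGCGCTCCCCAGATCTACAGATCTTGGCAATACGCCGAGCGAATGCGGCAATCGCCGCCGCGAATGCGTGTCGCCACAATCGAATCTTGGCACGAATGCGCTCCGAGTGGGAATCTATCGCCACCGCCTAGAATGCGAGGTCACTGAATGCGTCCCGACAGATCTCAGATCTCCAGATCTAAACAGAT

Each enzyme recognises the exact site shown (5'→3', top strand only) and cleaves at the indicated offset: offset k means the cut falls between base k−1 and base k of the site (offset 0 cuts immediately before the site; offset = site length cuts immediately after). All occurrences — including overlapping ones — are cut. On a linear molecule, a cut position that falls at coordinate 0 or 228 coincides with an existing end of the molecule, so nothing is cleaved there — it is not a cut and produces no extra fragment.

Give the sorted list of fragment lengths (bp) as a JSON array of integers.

Scan for sites:
  CdoV CGCC/0: at [72, 92, 95, 111, 158, 164] ⇒ [72, 92, 95, 111, 158, 164]
  FykV GAATGCG/2: at [37, 80, 101, 133, 170, 185] ⇒ [39, 82, 103, 135, 172, 187]
  EstVI GGCA/1: at [65, 86, 128] ⇒ [66, 87, 129]
  VbrI AATC/0: at [89, 117, 122, 151] ⇒ [89, 117, 122, 151]
  SqiIX CAGATCT/2: at [9, 20, 28, 49, 57, 198, 205, 213] ⇒ [11, 22, 30, 51, 59, 200, 207, 215]

Pooled cuts: [11, 22, 30, 39, 51, 59, 66, 72, 82, 87, 89, 92, 95, 103, 111, 117, 122, 129, 135, 151, 158, 164, 172, 187, 200, 207, 215]

Fragment lengths:
  [0,11): 11 bp
  [11,22): 11 bp
  [22,30): 8 bp
  [30,39): 9 bp
  [39,51): 12 bp
  [51,59): 8 bp
  [59,66): 7 bp
  [66,72): 6 bp
  [72,82): 10 bp
  [82,87): 5 bp
  [87,89): 2 bp
  [89,92): 3 bp
  [92,95): 3 bp
  [95,103): 8 bp
  [103,111): 8 bp
  [111,117): 6 bp
  [117,122): 5 bp
  [122,129): 7 bp
  [129,135): 6 bp
  [135,151): 16 bp
  [151,158): 7 bp
  [158,164): 6 bp
  [164,172): 8 bp
  [172,187): 15 bp
  [187,200): 13 bp
  [200,207): 7 bp
  [207,215): 8 bp
  [215,228): 13 bp

[2,3,3,5,5,6,6,6,6,7,7,7,7,8,8,8,8,8,8,9,10,11,11,12,13,13,15,16]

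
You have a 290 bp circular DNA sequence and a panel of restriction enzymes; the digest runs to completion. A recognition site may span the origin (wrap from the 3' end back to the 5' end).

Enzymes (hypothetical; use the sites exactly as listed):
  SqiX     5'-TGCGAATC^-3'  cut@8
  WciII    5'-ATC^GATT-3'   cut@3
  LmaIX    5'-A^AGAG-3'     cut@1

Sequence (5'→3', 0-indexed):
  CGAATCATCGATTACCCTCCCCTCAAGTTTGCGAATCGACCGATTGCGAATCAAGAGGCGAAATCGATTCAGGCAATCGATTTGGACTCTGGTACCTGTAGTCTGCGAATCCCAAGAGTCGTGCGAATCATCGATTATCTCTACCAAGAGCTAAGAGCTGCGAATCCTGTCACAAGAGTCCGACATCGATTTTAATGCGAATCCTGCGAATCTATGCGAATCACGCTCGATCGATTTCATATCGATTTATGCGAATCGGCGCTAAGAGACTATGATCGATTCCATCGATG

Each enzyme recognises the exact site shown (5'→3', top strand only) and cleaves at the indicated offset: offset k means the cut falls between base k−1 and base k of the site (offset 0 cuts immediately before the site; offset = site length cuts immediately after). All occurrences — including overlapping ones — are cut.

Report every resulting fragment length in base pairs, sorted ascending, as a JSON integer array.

Per-enzyme occurrences:
  SqiX TGCGAATC/8: at [29, 44, 103, 121, 158, 195, 204, 214, 249, 288] ⇒ [6, 37, 52, 111, 129, 166, 203, 212, 222, 257]
  WciII ATCGATT/3: at [6, 62, 75, 129, 184, 229, 240, 274] ⇒ [9, 65, 78, 132, 187, 232, 243, 277]
  LmaIX AAGAG/1: at [52, 113, 145, 152, 173, 263] ⇒ [53, 114, 146, 153, 174, 264]

All cut coordinates (distinct, sorted): [6, 9, 37, 52, 53, 65, 78, 111, 114, 129, 132, 146, 153, 166, 174, 187, 203, 212, 222, 232, 243, 257, 264, 277]

Fragments:
  6→9: 3 bp
  9→37: 28 bp
  37→52: 15 bp
  52→53: 1 bp
  53→65: 12 bp
  65→78: 13 bp
  78→111: 33 bp
  111→114: 3 bp
  114→129: 15 bp
  129→132: 3 bp
  132→146: 14 bp
  146→153: 7 bp
  153→166: 13 bp
  166→174: 8 bp
  174→187: 13 bp
  187→203: 16 bp
  203→212: 9 bp
  212→222: 10 bp
  222→232: 10 bp
  232→243: 11 bp
  243→257: 14 bp
  257→264: 7 bp
  264→277: 13 bp
  277→6 (wrap): 290-277+6 = 19 bp

[1,3,3,3,7,7,8,9,10,10,11,12,13,13,13,13,14,14,15,15,16,19,28,33]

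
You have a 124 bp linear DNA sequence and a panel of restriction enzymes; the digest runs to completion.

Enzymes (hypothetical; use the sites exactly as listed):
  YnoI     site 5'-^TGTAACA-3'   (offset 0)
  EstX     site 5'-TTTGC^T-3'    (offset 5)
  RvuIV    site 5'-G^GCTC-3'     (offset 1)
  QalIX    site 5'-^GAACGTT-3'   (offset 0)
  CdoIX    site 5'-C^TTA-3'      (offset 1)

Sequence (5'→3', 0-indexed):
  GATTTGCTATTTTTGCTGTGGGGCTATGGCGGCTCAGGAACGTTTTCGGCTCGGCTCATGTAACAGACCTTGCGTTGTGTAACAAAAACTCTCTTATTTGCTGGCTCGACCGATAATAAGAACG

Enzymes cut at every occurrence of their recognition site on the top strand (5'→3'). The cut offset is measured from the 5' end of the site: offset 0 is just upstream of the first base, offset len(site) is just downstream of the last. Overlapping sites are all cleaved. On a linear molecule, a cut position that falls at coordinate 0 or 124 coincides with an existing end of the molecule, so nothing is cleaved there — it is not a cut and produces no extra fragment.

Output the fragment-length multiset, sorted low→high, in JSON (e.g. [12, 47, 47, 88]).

Site scan:
  YnoI TGTAACA/0: at [58, 77] ⇒ [58, 77]
  EstX TTTGCT/5: at [2, 11, 96] ⇒ [7, 16, 101]
  RvuIV GGCTC/1: at [30, 47, 52, 102] ⇒ [31, 48, 53, 103]
  QalIX GAACGTT/0: at [37] ⇒ [37]
  CdoIX CTTA/1: at [92] ⇒ [93]

Pooled cuts: [7, 16, 31, 37, 48, 53, 58, 77, 93, 101, 103]

Fragment lengths:
  [0,7): 7 bp
  [7,16): 9 bp
  [16,31): 15 bp
  [31,37): 6 bp
  [37,48): 11 bp
  [48,53): 5 bp
  [53,58): 5 bp
  [58,77): 19 bp
  [77,93): 16 bp
  [93,101): 8 bp
  [101,103): 2 bp
  [103,124): 21 bp

[2,5,5,6,7,8,9,11,15,16,19,21]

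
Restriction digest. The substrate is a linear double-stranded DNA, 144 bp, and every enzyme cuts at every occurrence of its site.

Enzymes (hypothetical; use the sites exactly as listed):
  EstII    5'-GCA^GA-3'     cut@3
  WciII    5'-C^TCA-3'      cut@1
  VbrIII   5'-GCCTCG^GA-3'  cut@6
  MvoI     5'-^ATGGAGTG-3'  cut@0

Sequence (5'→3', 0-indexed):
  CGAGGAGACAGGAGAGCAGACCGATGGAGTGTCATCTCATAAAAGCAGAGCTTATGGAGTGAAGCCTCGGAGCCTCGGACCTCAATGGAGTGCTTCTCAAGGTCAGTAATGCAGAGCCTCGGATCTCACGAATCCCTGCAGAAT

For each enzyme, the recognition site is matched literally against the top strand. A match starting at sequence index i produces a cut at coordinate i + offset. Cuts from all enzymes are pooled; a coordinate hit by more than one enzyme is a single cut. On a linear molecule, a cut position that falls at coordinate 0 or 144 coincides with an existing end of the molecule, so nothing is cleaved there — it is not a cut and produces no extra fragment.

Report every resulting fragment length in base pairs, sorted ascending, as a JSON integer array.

Site scan:
  EstII (GCAGA, off=3): starts [15, 44, 110, 137] → cuts [18, 47, 113, 140]
  WciII (CTCA, off=1): starts [35, 80, 95, 124] → cuts [36, 81, 96, 125]
  VbrIII (GCCTCGGA, off=6): starts [63, 71, 115] → cuts [69, 77, 121]
  MvoI (ATGGAGTG, off=0): starts [23, 53, 84] → cuts [23, 53, 84]

All cut coordinates (distinct, sorted): [18, 23, 36, 47, 53, 69, 77, 81, 84, 96, 113, 121, 125, 140]

Fragments:
  [0,18): 18 bp
  [18,23): 5 bp
  [23,36): 13 bp
  [36,47): 11 bp
  [47,53): 6 bp
  [53,69): 16 bp
  [69,77): 8 bp
  [77,81): 4 bp
  [81,84): 3 bp
  [84,96): 12 bp
  [96,113): 17 bp
  [113,121): 8 bp
  [121,125): 4 bp
  [125,140): 15 bp
  [140,144): 4 bp

[3,4,4,4,5,6,8,8,11,12,13,15,16,17,18]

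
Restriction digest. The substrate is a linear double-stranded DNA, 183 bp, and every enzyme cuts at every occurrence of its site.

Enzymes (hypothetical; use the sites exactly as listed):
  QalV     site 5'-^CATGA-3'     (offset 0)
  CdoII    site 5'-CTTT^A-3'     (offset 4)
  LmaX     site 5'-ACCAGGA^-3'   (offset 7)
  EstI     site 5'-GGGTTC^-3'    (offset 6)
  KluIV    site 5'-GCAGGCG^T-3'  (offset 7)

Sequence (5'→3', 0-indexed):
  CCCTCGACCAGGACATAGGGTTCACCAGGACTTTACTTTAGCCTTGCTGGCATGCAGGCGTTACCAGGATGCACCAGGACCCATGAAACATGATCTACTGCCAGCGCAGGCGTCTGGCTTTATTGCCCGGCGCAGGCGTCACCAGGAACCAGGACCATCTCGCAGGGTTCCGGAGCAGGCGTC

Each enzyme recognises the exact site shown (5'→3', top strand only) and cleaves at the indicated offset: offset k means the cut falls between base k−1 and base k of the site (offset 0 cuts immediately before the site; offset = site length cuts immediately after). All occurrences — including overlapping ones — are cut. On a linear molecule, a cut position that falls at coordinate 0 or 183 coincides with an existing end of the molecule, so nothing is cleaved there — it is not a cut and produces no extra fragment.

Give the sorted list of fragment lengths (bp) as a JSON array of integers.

[2,2,4,5,7,7,7,9,9,9,10,10,11,13,16,17,21,24]

Site scan:
  QalV (CATGA, off=0): starts [81, 88] → cuts [81, 88]
  CdoII (CTTTA, off=4): starts [30, 35, 117] → cuts [34, 39, 121]
  LmaX (ACCAGGA, off=7): starts [6, 23, 62, 72, 140, 147] → cuts [13, 30, 69, 79, 147, 154]
  EstI (GGGTTC, off=6): starts [17, 164] → cuts [23, 170]
  KluIV (GCAGGCGT, off=7): starts [53, 105, 131, 174] → cuts [60, 112, 138, 181]

Pooled cuts: [13, 23, 30, 34, 39, 60, 69, 79, 81, 88, 112, 121, 138, 147, 154, 170, 181]

Fragments:
  [0,13): 13 bp
  [13,23): 10 bp
  [23,30): 7 bp
  [30,34): 4 bp
  [34,39): 5 bp
  [39,60): 21 bp
  [60,69): 9 bp
  [69,79): 10 bp
  [79,81): 2 bp
  [81,88): 7 bp
  [88,112): 24 bp
  [112,121): 9 bp
  [121,138): 17 bp
  [138,147): 9 bp
  [147,154): 7 bp
  [154,170): 16 bp
  [170,181): 11 bp
  [181,183): 2 bp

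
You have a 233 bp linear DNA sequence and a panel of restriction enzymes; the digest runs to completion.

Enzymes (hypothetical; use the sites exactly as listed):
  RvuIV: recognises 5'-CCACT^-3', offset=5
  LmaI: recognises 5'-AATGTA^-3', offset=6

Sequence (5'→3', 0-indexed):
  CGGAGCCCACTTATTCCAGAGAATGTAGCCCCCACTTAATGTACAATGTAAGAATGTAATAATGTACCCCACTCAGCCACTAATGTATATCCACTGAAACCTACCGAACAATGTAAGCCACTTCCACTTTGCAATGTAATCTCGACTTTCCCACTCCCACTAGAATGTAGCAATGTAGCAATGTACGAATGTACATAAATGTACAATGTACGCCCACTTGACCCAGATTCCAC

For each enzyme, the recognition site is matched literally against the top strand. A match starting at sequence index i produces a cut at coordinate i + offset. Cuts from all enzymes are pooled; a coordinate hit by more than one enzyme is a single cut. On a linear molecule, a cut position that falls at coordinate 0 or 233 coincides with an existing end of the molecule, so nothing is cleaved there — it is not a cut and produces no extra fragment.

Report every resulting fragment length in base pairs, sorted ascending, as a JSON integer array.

[6,6,6,7,7,7,7,7,8,8,8,8,8,8,8,8,8,9,10,10,11,15,16,17,20]

Scan for sites:
  RvuIV (CCACT, off=5): starts [6, 31, 68, 76, 90, 117, 123, 150, 156, 213] → cuts [11, 36, 73, 81, 95, 122, 128, 155, 161, 218]
  LmaI (AATGTA, off=6): starts [21, 37, 44, 52, 60, 81, 109, 132, 163, 171, 179, 187, 197, 204] → cuts [27, 43, 50, 58, 66, 87, 115, 138, 169, 177, 185, 193, 203, 210]

Pooled cuts: [11, 27, 36, 43, 50, 58, 66, 73, 81, 87, 95, 115, 122, 128, 138, 155, 161, 169, 177, 185, 193, 203, 210, 218]

Fragment lengths:
  [0,11): 11 bp
  [11,27): 16 bp
  [27,36): 9 bp
  [36,43): 7 bp
  [43,50): 7 bp
  [50,58): 8 bp
  [58,66): 8 bp
  [66,73): 7 bp
  [73,81): 8 bp
  [81,87): 6 bp
  [87,95): 8 bp
  [95,115): 20 bp
  [115,122): 7 bp
  [122,128): 6 bp
  [128,138): 10 bp
  [138,155): 17 bp
  [155,161): 6 bp
  [161,169): 8 bp
  [169,177): 8 bp
  [177,185): 8 bp
  [185,193): 8 bp
  [193,203): 10 bp
  [203,210): 7 bp
  [210,218): 8 bp
  [218,233): 15 bp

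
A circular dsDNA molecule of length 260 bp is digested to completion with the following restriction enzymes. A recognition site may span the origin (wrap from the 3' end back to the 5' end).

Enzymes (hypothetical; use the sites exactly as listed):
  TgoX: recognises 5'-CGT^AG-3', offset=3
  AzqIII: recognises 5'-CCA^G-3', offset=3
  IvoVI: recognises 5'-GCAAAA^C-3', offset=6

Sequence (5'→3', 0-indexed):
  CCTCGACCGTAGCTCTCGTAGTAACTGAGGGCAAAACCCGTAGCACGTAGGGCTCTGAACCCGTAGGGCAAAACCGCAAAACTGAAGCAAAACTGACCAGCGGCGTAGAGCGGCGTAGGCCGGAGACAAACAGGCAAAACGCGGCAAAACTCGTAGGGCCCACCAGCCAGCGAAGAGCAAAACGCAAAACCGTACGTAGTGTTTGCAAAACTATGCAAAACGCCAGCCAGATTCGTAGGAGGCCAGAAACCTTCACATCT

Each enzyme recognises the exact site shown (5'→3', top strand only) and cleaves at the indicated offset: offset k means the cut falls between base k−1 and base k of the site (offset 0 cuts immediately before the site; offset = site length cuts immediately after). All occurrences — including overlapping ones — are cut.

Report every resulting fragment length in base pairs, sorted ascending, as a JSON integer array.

Scan for sites:
  TgoX (CGTAG, off=3): starts [7, 16, 38, 45, 61, 103, 113, 151, 194, 233] → cuts [10, 19, 41, 48, 64, 106, 116, 154, 197, 236]
  AzqIII (CCAG, off=3): starts [96, 162, 166, 222, 226, 242] → cuts [99, 165, 169, 225, 229, 245]
  IvoVI (GCAAAAC, off=6): starts [30, 67, 75, 86, 133, 143, 176, 183, 204, 214] → cuts [36, 73, 81, 92, 139, 149, 182, 189, 210, 220]

All cut coordinates (distinct, sorted): [10, 19, 36, 41, 48, 64, 73, 81, 92, 99, 106, 116, 139, 149, 154, 165, 169, 182, 189, 197, 210, 220, 225, 229, 236, 245]

Fragments:
  10→19: 9 bp
  19→36: 17 bp
  36→41: 5 bp
  41→48: 7 bp
  48→64: 16 bp
  64→73: 9 bp
  73→81: 8 bp
  81→92: 11 bp
  92→99: 7 bp
  99→106: 7 bp
  106→116: 10 bp
  116→139: 23 bp
  139→149: 10 bp
  149→154: 5 bp
  154→165: 11 bp
  165→169: 4 bp
  169→182: 13 bp
  182→189: 7 bp
  189→197: 8 bp
  197→210: 13 bp
  210→220: 10 bp
  220→225: 5 bp
  225→229: 4 bp
  229→236: 7 bp
  236→245: 9 bp
  245→10 (wrap): 260-245+10 = 25 bp

[4,4,5,5,5,7,7,7,7,7,8,8,9,9,9,10,10,10,11,11,13,13,16,17,23,25]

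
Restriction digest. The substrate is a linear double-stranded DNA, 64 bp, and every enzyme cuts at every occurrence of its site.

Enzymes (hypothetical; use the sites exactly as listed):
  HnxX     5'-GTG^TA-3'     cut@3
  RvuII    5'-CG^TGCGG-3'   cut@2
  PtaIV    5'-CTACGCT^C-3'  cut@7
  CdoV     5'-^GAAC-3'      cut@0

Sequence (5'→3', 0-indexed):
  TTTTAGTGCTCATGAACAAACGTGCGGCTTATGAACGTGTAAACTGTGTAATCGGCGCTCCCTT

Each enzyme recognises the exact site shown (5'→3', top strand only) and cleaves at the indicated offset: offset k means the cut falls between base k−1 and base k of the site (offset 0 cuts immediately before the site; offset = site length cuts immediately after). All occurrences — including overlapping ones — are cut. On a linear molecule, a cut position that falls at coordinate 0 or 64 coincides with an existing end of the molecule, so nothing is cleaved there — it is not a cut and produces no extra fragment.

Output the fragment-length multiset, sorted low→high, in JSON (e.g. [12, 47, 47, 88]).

[7,9,9,10,13,16]

Per-enzyme occurrences:
  HnxX GTGTA/3: at [36, 45] ⇒ [39, 48]
  RvuII CGTGCGG/2: at [20] ⇒ [22]
  PtaIV (CTACGCTC, off=7): no sites
  CdoV GAAC/0: at [13, 32] ⇒ [13, 32]

Pooled cuts: [13, 22, 32, 39, 48]

Fragments:
  [0,13): 13 bp
  [13,22): 9 bp
  [22,32): 10 bp
  [32,39): 7 bp
  [39,48): 9 bp
  [48,64): 16 bp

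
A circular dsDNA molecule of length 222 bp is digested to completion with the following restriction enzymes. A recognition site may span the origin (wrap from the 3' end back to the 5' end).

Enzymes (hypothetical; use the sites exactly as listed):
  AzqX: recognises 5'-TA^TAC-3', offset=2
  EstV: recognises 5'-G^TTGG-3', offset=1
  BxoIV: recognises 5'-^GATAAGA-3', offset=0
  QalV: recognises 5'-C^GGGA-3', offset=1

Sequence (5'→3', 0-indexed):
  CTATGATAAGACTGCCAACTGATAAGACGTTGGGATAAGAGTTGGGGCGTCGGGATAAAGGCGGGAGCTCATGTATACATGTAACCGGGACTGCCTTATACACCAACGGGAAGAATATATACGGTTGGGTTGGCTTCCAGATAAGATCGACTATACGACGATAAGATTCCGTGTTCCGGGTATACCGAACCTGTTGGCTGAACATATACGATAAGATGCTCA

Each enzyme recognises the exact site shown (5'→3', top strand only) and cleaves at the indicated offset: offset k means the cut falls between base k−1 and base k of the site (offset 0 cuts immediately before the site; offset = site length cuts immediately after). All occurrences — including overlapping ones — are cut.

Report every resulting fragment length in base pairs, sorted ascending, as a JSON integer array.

[3,4,5,5,6,8,9,9,10,10,11,11,11,12,12,13,13,14,16,17,23]

Site scan:
  AzqX TATAC/2: at [73, 96, 117, 151, 180, 204] ⇒ [75, 98, 119, 153, 182, 206]
  EstV GTTGG/1: at [28, 40, 123, 128, 192] ⇒ [29, 41, 124, 129, 193]
  BxoIV GATAAGA/0: at [4, 20, 33, 139, 159, 209] ⇒ [4, 20, 33, 139, 159, 209]
  QalV CGGGA/1: at [50, 61, 85, 106] ⇒ [51, 62, 86, 107]

Pooled cuts: [4, 20, 29, 33, 41, 51, 62, 75, 86, 98, 107, 119, 124, 129, 139, 153, 159, 182, 193, 206, 209]

Fragment lengths:
  4→20: 16 bp
  20→29: 9 bp
  29→33: 4 bp
  33→41: 8 bp
  41→51: 10 bp
  51→62: 11 bp
  62→75: 13 bp
  75→86: 11 bp
  86→98: 12 bp
  98→107: 9 bp
  107→119: 12 bp
  119→124: 5 bp
  124→129: 5 bp
  129→139: 10 bp
  139→153: 14 bp
  153→159: 6 bp
  159→182: 23 bp
  182→193: 11 bp
  193→206: 13 bp
  206→209: 3 bp
  209→4 (wrap): 222-209+4 = 17 bp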